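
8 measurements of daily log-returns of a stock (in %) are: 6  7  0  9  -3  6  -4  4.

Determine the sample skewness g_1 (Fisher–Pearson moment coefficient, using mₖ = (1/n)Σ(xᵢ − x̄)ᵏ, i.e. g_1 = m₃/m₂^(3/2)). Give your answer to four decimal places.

-0.4180

x̄ = (6 + 7 + 0 + 9 - 3 + 6 - 4 + 4) / 8 = 3.1250
deviations (xᵢ − x̄): 2.8750, 3.8750, -3.1250, 5.8750, -6.1250, 2.8750, -7.1250, 0.8750
Σ(xᵢ − x̄)² = 164.8750 ⇒ m₂ = 164.8750/8 = 20.60938
Σ(xᵢ − x̄)³ = -312.8438 ⇒ m₃ = -312.8438/8 = -39.10547
m₂^(3/2) = 20.60938^(1.5) = 93.56151
g_1 = m₃ / m₂^(3/2) = -39.10547 / 93.56151 ≈ -0.4180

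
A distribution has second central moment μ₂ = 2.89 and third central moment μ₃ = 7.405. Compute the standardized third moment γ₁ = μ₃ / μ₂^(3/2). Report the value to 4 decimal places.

σ = √μ₂ = √2.89 = 1.70000
σ³ = μ₂^(3/2) = 4.91300
γ₁ = μ₃/σ³ = 7.405 / 4.91300 ≈ 1.5072

1.5072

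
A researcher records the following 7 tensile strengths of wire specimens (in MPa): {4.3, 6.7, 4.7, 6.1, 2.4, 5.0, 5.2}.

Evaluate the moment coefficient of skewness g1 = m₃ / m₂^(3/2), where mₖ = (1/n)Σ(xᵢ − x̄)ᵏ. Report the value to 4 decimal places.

-0.5993

x̄ = (4.3 + 6.7 + 4.7 + 6.1 + 2.4 + 5.0 + 5.2) / 7 = 4.9143
deviations (xᵢ − x̄): -0.6143, 1.7857, -0.2143, 1.1857, -2.5143, 0.0857, 0.2857
Σ(xᵢ − x̄)² = 11.4286 ⇒ m₂ = 11.4286/7 = 1.63265
Σ(xᵢ − x̄)³ = -8.7508 ⇒ m₃ = -8.7508/7 = -1.25012
m₂^(3/2) = 1.63265^(1.5) = 2.08613
g1 = m₃ / m₂^(3/2) = -1.25012 / 2.08613 ≈ -0.5993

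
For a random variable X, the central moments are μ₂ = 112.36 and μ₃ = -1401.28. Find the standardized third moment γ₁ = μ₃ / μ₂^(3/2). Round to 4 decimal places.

σ = √μ₂ = √112.36 = 10.60000
σ³ = μ₂^(3/2) = 1191.01600
γ₁ = μ₃/σ³ = -1401.28 / 1191.01600 ≈ -1.1765

-1.1765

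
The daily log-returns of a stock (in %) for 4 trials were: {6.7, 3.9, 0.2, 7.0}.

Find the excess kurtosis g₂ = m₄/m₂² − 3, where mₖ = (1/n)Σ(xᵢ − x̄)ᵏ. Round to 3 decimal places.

x̄ = 4.4500
Σ(xᵢ − x̄)² = 29.9300 ⇒ m₂ = 7.48250
Σ(xᵢ − x̄)⁴ = 394.2568 ⇒ m₄ = 98.56421
m₂² = 55.98781
g₂ = m₄/m₂² − 3 = 1.76046 − 3 ≈ -1.240

-1.240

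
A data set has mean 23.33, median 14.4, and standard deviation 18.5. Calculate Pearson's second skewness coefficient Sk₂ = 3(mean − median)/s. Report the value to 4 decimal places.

1.4481

Sk₂ = 3(23.33 − 14.4) / 18.5 = 3 × 8.9300 / 18.5
    = 26.7900 / 18.5 ≈ 1.4481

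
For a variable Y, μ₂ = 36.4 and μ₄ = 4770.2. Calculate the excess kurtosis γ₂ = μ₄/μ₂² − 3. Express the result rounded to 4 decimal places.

0.6003

μ₂² = 36.4² = 1324.96000
μ₄/μ₂² = 4770.2 / 1324.96000 = 3.60026
γ₂ = 3.60026 − 3 ≈ 0.6003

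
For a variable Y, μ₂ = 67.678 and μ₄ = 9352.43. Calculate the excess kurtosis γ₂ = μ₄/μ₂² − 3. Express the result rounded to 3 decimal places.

-0.958

μ₂² = 67.678² = 4580.31168
μ₄/μ₂² = 9352.43 / 4580.31168 = 2.04188
γ₂ = 2.04188 − 3 ≈ -0.958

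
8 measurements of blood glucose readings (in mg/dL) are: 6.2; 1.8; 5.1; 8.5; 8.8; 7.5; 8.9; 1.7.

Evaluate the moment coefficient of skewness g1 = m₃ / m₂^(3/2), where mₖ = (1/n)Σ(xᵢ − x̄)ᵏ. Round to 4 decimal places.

x̄ = (6.2 + 1.8 + 5.1 + 8.5 + 8.8 + 7.5 + 8.9 + 1.7) / 8 = 6.0625
deviations (xᵢ − x̄): 0.1375, -4.2625, -0.9625, 2.4375, 2.7375, 1.4375, 2.8375, -4.3625
Σ(xᵢ − x̄)² = 61.6988 ⇒ m₂ = 61.6988/8 = 7.71234
Σ(xᵢ − x̄)³ = -100.5455 ⇒ m₃ = -100.5455/8 = -12.56818
m₂^(3/2) = 7.71234^(1.5) = 21.41803
g1 = m₃ / m₂^(3/2) = -12.56818 / 21.41803 ≈ -0.5868

-0.5868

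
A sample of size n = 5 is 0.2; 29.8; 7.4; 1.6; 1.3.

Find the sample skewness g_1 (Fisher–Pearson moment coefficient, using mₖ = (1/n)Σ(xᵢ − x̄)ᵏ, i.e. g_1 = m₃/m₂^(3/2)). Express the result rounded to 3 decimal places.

x̄ = (0.2 + 29.8 + 7.4 + 1.6 + 1.3) / 5 = 8.0600
deviations (xᵢ − x̄): -7.8600, 21.7400, -0.6600, -6.4600, -6.7600
Σ(xᵢ − x̄)² = 622.2720 ⇒ m₂ = 622.2720/5 = 124.45440
Σ(xᵢ − x̄)³ = 9210.5470 ⇒ m₃ = 9210.5470/5 = 1842.10939
m₂^(3/2) = 124.45440^(1.5) = 1388.40249
g_1 = m₃ / m₂^(3/2) = 1842.10939 / 1388.40249 ≈ 1.327

1.327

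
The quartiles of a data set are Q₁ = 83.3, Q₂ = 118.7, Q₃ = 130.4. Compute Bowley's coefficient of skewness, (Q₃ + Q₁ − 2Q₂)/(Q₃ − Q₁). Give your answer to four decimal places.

-0.5032

numerator: Q₃ + Q₁ − 2Q₂ = 130.4 + 83.3 − 2×118.7 = -23.7000
denominator: Q₃ − Q₁ = 130.4 − 83.3 = 47.1000
Bowley skewness = -23.7000 / 47.1000 ≈ -0.5032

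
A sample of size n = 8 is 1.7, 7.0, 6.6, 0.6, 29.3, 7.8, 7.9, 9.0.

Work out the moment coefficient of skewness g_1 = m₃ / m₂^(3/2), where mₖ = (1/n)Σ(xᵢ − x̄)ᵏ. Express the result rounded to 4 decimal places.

x̄ = (1.7 + 7.0 + 6.6 + 0.6 + 29.3 + 7.8 + 7.9 + 9.0) / 8 = 8.7375
deviations (xᵢ − x̄): -7.0375, -1.7375, -2.1375, -8.1375, 20.5625, -0.9375, -0.8375, 0.2625
Σ(xᵢ − x̄)² = 547.7988 ⇒ m₂ = 547.7988/8 = 68.47484
Σ(xᵢ − x̄)³ = 7790.3592 ⇒ m₃ = 7790.3592/8 = 973.79490
m₂^(3/2) = 68.47484^(1.5) = 566.62610
g_1 = m₃ / m₂^(3/2) = 973.79490 / 566.62610 ≈ 1.7186

1.7186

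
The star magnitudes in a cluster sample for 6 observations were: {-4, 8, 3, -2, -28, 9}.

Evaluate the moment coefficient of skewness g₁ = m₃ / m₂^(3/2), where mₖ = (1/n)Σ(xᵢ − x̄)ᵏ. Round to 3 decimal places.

x̄ = (-4 + 8 + 3 - 2 - 28 + 9) / 6 = -2.3333
deviations (xᵢ − x̄): -1.6667, 10.3333, 5.3333, 0.3333, -25.6667, 11.3333
Σ(xᵢ − x̄)² = 925.3333 ⇒ m₂ = 925.3333/6 = 154.22222
Σ(xᵢ − x̄)³ = -14202.4444 ⇒ m₃ = -14202.4444/6 = -2367.07407
m₂^(3/2) = 154.22222^(1.5) = 1915.22779
g₁ = m₃ / m₂^(3/2) = -2367.07407 / 1915.22779 ≈ -1.236

-1.236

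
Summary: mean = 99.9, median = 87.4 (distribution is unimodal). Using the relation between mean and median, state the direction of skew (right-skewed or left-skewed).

mean − median = 99.9 − 87.4 = 12.5
mean > median ⇒ the longer tail is on the right ⇒ right-skewed (positively skewed).

right-skewed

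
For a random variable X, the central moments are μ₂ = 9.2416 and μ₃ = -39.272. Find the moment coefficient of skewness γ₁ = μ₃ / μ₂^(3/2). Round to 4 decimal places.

-1.3979

σ = √μ₂ = √9.2416 = 3.04000
σ³ = μ₂^(3/2) = 28.09446
γ₁ = μ₃/σ³ = -39.272 / 28.09446 ≈ -1.3979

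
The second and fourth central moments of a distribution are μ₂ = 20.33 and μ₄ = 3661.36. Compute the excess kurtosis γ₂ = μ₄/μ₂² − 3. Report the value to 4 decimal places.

5.8587

μ₂² = 20.33² = 413.30890
μ₄/μ₂² = 3661.36 / 413.30890 = 8.85865
γ₂ = 8.85865 − 3 ≈ 5.8587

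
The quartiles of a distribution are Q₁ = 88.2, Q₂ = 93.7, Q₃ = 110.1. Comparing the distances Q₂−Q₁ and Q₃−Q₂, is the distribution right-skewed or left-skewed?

Q₂ − Q₁ = 5.5;  Q₃ − Q₂ = 16.4
Q₃ − Q₂ > Q₂ − Q₁ ⇒ the upper half is more spread out ⇒ right-skewed.

right-skewed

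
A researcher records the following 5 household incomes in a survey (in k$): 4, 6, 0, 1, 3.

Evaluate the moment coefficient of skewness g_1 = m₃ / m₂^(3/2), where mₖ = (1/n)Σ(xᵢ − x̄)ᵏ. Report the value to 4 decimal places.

x̄ = (4 + 6 + 0 + 1 + 3) / 5 = 2.8000
deviations (xᵢ − x̄): 1.2000, 3.2000, -2.8000, -1.8000, 0.2000
Σ(xᵢ − x̄)² = 22.8000 ⇒ m₂ = 22.8000/5 = 4.56000
Σ(xᵢ − x̄)³ = 6.7200 ⇒ m₃ = 6.7200/5 = 1.34400
m₂^(3/2) = 4.56000^(1.5) = 9.73750
g_1 = m₃ / m₂^(3/2) = 1.34400 / 9.73750 ≈ 0.1380

0.1380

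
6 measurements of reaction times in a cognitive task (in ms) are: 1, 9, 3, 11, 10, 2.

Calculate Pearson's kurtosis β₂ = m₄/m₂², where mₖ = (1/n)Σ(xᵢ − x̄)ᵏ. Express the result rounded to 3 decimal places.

x̄ = 6.0000
Σ(xᵢ − x̄)² = 100.0000 ⇒ m₂ = 16.66667
Σ(xᵢ − x̄)⁴ = 1924.0000 ⇒ m₄ = 320.66667
m₂² = 277.77778
β₂ = m₄/m₂² = 320.66667 / 277.77778 ≈ 1.154

1.154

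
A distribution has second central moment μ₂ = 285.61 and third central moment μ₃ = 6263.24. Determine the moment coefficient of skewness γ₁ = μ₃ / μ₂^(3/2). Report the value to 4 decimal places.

1.2976

σ = √μ₂ = √285.61 = 16.90000
σ³ = μ₂^(3/2) = 4826.80900
γ₁ = μ₃/σ³ = 6263.24 / 4826.80900 ≈ 1.2976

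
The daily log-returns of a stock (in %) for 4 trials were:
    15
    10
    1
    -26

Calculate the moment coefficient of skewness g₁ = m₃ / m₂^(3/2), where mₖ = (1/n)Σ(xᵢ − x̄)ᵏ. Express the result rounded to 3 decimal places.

x̄ = (15 + 10 + 1 - 26) / 4 = 0.0000
deviations (xᵢ − x̄): 15.0000, 10.0000, 1.0000, -26.0000
Σ(xᵢ − x̄)² = 1002.0000 ⇒ m₂ = 1002.0000/4 = 250.50000
Σ(xᵢ − x̄)³ = -13200.0000 ⇒ m₃ = -13200.0000/4 = -3300.00000
m₂^(3/2) = 250.50000^(1.5) = 3964.71154
g₁ = m₃ / m₂^(3/2) = -3300.00000 / 3964.71154 ≈ -0.832

-0.832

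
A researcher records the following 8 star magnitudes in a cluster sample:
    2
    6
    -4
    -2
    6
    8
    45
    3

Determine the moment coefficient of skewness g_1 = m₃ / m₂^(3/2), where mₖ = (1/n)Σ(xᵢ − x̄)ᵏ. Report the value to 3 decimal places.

x̄ = (2 + 6 - 4 - 2 + 6 + 8 + 45 + 3) / 8 = 8.0000
deviations (xᵢ − x̄): -6.0000, -2.0000, -12.0000, -10.0000, -2.0000, 0.0000, 37.0000, -5.0000
Σ(xᵢ − x̄)² = 1682.0000 ⇒ m₂ = 1682.0000/8 = 210.25000
Σ(xᵢ − x̄)³ = 47568.0000 ⇒ m₃ = 47568.0000/8 = 5946.00000
m₂^(3/2) = 210.25000^(1.5) = 3048.62500
g_1 = m₃ / m₂^(3/2) = 5946.00000 / 3048.62500 ≈ 1.950

1.950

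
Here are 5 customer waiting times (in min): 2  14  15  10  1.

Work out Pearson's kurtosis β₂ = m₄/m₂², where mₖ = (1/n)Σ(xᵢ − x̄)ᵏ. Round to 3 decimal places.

x̄ = 8.4000
Σ(xᵢ − x̄)² = 173.2000 ⇒ m₂ = 34.64000
Σ(xᵢ − x̄)⁴ = 7563.8560 ⇒ m₄ = 1512.77120
m₂² = 1199.92960
β₂ = m₄/m₂² = 1512.77120 / 1199.92960 ≈ 1.261

1.261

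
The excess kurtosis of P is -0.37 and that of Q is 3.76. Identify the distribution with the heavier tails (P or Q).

Q

Higher excess kurtosis ⇒ heavier tails relative to the normal distribution.
-0.37 vs 3.76: the larger is 3.76, so Q has heavier tails. (Q is leptokurtic — heavier-than-normal tails; the other is platykurtic.)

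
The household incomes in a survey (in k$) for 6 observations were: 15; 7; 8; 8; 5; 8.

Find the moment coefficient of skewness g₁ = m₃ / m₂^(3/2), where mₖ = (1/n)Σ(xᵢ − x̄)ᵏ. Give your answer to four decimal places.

1.2809

x̄ = (15 + 7 + 8 + 8 + 5 + 8) / 6 = 8.5000
deviations (xᵢ − x̄): 6.5000, -1.5000, -0.5000, -0.5000, -3.5000, -0.5000
Σ(xᵢ − x̄)² = 57.5000 ⇒ m₂ = 57.5000/6 = 9.58333
Σ(xᵢ − x̄)³ = 228.0000 ⇒ m₃ = 228.0000/6 = 38.00000
m₂^(3/2) = 9.58333^(1.5) = 29.66709
g₁ = m₃ / m₂^(3/2) = 38.00000 / 29.66709 ≈ 1.2809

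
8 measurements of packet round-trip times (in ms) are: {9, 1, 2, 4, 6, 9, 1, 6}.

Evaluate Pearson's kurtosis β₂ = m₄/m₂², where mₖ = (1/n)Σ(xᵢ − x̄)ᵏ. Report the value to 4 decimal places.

1.5584

x̄ = 4.7500
Σ(xᵢ − x̄)² = 75.5000 ⇒ m₂ = 9.43750
Σ(xᵢ − x̄)⁴ = 1110.4063 ⇒ m₄ = 138.80078
m₂² = 89.06641
β₂ = m₄/m₂² = 138.80078 / 89.06641 ≈ 1.5584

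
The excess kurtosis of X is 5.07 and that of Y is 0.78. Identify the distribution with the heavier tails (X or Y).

Higher excess kurtosis ⇒ heavier tails relative to the normal distribution.
5.07 vs 0.78: the larger is 5.07, so X has heavier tails.

X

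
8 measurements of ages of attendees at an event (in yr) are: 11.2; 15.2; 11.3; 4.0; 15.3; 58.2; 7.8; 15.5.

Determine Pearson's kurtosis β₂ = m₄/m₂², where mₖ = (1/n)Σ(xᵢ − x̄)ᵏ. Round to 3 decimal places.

x̄ = 17.3125
Σ(xᵢ − x̄)² = 2024.8088 ⇒ m₂ = 253.10109
Σ(xᵢ − x̄)⁴ = 2837219.7666 ⇒ m₄ = 354652.47083
m₂² = 64060.16366
β₂ = m₄/m₂² = 354652.47083 / 64060.16366 ≈ 5.536

5.536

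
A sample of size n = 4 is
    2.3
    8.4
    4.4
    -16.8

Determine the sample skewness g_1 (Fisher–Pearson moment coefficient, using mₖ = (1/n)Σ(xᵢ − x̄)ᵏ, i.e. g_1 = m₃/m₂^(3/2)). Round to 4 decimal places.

-0.9767

x̄ = (2.3 + 8.4 + 4.4 - 16.8) / 4 = -0.4250
deviations (xᵢ − x̄): 2.7250, 8.8250, 4.8250, -16.3750
Σ(xᵢ − x̄)² = 376.7275 ⇒ m₂ = 376.7275/4 = 94.18188
Σ(xᵢ − x̄)³ = -3570.9424 ⇒ m₃ = -3570.9424/4 = -892.73559
m₂^(3/2) = 94.18188^(1.5) = 914.01011
g_1 = m₃ / m₂^(3/2) = -892.73559 / 914.01011 ≈ -0.9767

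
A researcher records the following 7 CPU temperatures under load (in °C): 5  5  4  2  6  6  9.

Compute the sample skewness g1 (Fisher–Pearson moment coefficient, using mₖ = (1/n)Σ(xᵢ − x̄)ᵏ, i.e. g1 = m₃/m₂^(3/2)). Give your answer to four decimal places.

x̄ = (5 + 5 + 4 + 2 + 6 + 6 + 9) / 7 = 5.2857
deviations (xᵢ − x̄): -0.2857, -0.2857, -1.2857, -3.2857, 0.7143, 0.7143, 3.7143
Σ(xᵢ − x̄)² = 27.4286 ⇒ m₂ = 27.4286/7 = 3.91837
Σ(xᵢ − x̄)³ = 14.3265 ⇒ m₃ = 14.3265/7 = 2.04665
m₂^(3/2) = 3.91837^(1.5) = 7.75636
g1 = m₃ / m₂^(3/2) = 2.04665 / 7.75636 ≈ 0.2639

0.2639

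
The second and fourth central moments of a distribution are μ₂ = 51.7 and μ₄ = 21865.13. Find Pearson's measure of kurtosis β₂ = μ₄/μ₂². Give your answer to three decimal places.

8.180

μ₂² = 51.7² = 2672.89000
μ₄/μ₂² = 21865.13 / 2672.89000 = 8.18033
β₂ ≈ 8.180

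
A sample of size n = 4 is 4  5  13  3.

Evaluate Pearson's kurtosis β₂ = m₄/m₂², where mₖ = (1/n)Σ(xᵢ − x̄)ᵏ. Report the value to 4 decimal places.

x̄ = 6.2500
Σ(xᵢ − x̄)² = 62.7500 ⇒ m₂ = 15.68750
Σ(xᵢ − x̄)⁴ = 2215.5781 ⇒ m₄ = 553.89453
m₂² = 246.09766
β₂ = m₄/m₂² = 553.89453 / 246.09766 ≈ 2.2507

2.2507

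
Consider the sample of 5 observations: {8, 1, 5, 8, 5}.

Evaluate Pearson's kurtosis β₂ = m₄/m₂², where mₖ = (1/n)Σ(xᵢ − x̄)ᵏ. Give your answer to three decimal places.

2.115

x̄ = 5.4000
Σ(xᵢ − x̄)² = 33.2000 ⇒ m₂ = 6.64000
Σ(xᵢ − x̄)⁴ = 466.2560 ⇒ m₄ = 93.25120
m₂² = 44.08960
β₂ = m₄/m₂² = 93.25120 / 44.08960 ≈ 2.115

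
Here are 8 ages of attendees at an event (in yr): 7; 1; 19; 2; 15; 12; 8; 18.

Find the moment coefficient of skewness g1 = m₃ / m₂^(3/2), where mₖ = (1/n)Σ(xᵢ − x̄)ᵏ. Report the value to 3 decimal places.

x̄ = (7 + 1 + 19 + 2 + 15 + 12 + 8 + 18) / 8 = 10.2500
deviations (xᵢ − x̄): -3.2500, -9.2500, 8.7500, -8.2500, 4.7500, 1.7500, -2.2500, 7.7500
Σ(xᵢ − x̄)² = 331.5000 ⇒ m₂ = 331.5000/8 = 41.43750
Σ(xᵢ − x̄)³ = -150.7500 ⇒ m₃ = -150.7500/8 = -18.84375
m₂^(3/2) = 41.43750^(1.5) = 266.74133
g1 = m₃ / m₂^(3/2) = -18.84375 / 266.74133 ≈ -0.071

-0.071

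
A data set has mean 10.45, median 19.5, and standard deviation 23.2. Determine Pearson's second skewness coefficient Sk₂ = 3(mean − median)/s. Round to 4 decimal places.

-1.1703

Sk₂ = 3(10.45 − 19.5) / 23.2 = 3 × -9.0500 / 23.2
    = -27.1500 / 23.2 ≈ -1.1703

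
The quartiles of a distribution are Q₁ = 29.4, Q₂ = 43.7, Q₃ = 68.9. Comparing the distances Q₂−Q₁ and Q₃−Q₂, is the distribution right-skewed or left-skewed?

right-skewed

Q₂ − Q₁ = 14.3;  Q₃ − Q₂ = 25.2
Q₃ − Q₂ > Q₂ − Q₁ ⇒ the upper half is more spread out ⇒ right-skewed.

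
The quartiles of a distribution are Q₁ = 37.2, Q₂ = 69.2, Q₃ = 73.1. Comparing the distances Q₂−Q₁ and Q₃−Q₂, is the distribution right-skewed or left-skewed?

left-skewed

Q₂ − Q₁ = 32.0;  Q₃ − Q₂ = 3.9
Q₂ − Q₁ > Q₃ − Q₂ ⇒ the lower half is more spread out ⇒ left-skewed.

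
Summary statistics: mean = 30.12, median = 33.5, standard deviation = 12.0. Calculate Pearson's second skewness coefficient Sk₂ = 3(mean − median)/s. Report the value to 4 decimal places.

-0.8450

Sk₂ = 3(30.12 − 33.5) / 12.0 = 3 × -3.3800 / 12.0
    = -10.1400 / 12.0 ≈ -0.8450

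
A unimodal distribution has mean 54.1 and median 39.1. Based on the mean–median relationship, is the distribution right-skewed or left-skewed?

right-skewed

mean − median = 54.1 − 39.1 = 15.0
mean > median ⇒ the longer tail is on the right ⇒ right-skewed (positively skewed).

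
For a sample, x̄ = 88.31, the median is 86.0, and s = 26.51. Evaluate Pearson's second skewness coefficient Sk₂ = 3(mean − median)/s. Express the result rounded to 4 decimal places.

Sk₂ = 3(88.31 − 86.0) / 26.51 = 3 × 2.3100 / 26.51
    = 6.9300 / 26.51 ≈ 0.2614

0.2614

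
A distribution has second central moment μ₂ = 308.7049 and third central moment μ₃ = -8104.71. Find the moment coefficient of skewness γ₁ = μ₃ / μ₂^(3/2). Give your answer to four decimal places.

-1.4942

σ = √μ₂ = √308.7049 = 17.57000
σ³ = μ₂^(3/2) = 5423.94509
γ₁ = μ₃/σ³ = -8104.71 / 5423.94509 ≈ -1.4942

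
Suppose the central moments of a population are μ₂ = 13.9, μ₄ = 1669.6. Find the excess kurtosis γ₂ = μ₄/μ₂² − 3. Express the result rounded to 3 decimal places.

μ₂² = 13.9² = 193.21000
μ₄/μ₂² = 1669.6 / 193.21000 = 8.64137
γ₂ = 8.64137 − 3 ≈ 5.641

5.641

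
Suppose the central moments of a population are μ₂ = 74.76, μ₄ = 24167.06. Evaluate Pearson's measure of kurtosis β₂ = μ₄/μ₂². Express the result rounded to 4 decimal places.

μ₂² = 74.76² = 5589.05760
μ₄/μ₂² = 24167.06 / 5589.05760 = 4.32400
β₂ ≈ 4.3240

4.3240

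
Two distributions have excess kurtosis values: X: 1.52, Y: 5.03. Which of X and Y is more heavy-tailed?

Y

Higher excess kurtosis ⇒ heavier tails relative to the normal distribution.
1.52 vs 5.03: the larger is 5.03, so Y has heavier tails.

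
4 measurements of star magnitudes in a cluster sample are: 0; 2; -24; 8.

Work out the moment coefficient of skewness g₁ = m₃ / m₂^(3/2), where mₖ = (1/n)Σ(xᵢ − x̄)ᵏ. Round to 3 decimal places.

-0.949

x̄ = (0 + 2 - 24 + 8) / 4 = -3.5000
deviations (xᵢ − x̄): 3.5000, 5.5000, -20.5000, 11.5000
Σ(xᵢ − x̄)² = 595.0000 ⇒ m₂ = 595.0000/4 = 148.75000
Σ(xᵢ − x̄)³ = -6885.0000 ⇒ m₃ = -6885.0000/4 = -1721.25000
m₂^(3/2) = 148.75000^(1.5) = 1814.20125
g₁ = m₃ / m₂^(3/2) = -1721.25000 / 1814.20125 ≈ -0.949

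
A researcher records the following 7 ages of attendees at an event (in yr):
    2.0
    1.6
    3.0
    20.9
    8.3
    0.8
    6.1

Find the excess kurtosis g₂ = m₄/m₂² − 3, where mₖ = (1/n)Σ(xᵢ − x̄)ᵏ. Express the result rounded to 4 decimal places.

0.8911

x̄ = 6.1000
Σ(xᵢ − x̄)² = 298.6400 ⇒ m₂ = 42.66286
Σ(xᵢ − x̄)⁴ = 49575.9860 ⇒ m₄ = 7082.28371
m₂² = 1820.11938
g₂ = m₄/m₂² − 3 = 3.89111 − 3 ≈ 0.8911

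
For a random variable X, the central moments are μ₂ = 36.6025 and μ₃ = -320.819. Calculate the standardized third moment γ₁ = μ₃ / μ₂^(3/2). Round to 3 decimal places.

σ = √μ₂ = √36.6025 = 6.05000
σ³ = μ₂^(3/2) = 221.44513
γ₁ = μ₃/σ³ = -320.819 / 221.44513 ≈ -1.449

-1.449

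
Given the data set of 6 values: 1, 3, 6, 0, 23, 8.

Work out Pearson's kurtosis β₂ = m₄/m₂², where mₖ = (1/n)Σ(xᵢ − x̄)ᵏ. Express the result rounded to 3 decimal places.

x̄ = 6.8333
Σ(xᵢ − x̄)² = 358.8333 ⇒ m₂ = 59.80556
Σ(xᵢ − x̄)⁴ = 71866.1528 ⇒ m₄ = 11977.69213
m₂² = 3576.70448
β₂ = m₄/m₂² = 11977.69213 / 3576.70448 ≈ 3.349

3.349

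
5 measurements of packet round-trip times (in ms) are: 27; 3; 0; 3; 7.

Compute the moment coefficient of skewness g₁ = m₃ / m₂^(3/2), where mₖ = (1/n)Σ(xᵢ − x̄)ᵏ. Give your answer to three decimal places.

x̄ = (27 + 3 + 0 + 3 + 7) / 5 = 8.0000
deviations (xᵢ − x̄): 19.0000, -5.0000, -8.0000, -5.0000, -1.0000
Σ(xᵢ − x̄)² = 476.0000 ⇒ m₂ = 476.0000/5 = 95.20000
Σ(xᵢ − x̄)³ = 6096.0000 ⇒ m₃ = 6096.0000/5 = 1219.20000
m₂^(3/2) = 95.20000^(1.5) = 928.87104
g₁ = m₃ / m₂^(3/2) = 1219.20000 / 928.87104 ≈ 1.313

1.313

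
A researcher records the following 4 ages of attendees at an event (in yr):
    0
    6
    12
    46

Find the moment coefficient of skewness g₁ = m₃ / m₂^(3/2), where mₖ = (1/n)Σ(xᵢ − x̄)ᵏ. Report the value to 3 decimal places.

x̄ = (0 + 6 + 12 + 46) / 4 = 16.0000
deviations (xᵢ − x̄): -16.0000, -10.0000, -4.0000, 30.0000
Σ(xᵢ − x̄)² = 1272.0000 ⇒ m₂ = 1272.0000/4 = 318.00000
Σ(xᵢ − x̄)³ = 21840.0000 ⇒ m₃ = 21840.0000/4 = 5460.00000
m₂^(3/2) = 318.00000^(1.5) = 5670.75233
g₁ = m₃ / m₂^(3/2) = 5460.00000 / 5670.75233 ≈ 0.963

0.963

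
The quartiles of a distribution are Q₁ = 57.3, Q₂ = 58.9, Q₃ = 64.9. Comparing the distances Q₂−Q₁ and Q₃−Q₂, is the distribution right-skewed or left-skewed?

right-skewed

Q₂ − Q₁ = 1.6;  Q₃ − Q₂ = 6.0
Q₃ − Q₂ > Q₂ − Q₁ ⇒ the upper half is more spread out ⇒ right-skewed.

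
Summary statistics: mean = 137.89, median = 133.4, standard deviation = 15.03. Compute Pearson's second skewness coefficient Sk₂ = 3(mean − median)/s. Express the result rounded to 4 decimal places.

0.8962

Sk₂ = 3(137.89 − 133.4) / 15.03 = 3 × 4.4900 / 15.03
    = 13.4700 / 15.03 ≈ 0.8962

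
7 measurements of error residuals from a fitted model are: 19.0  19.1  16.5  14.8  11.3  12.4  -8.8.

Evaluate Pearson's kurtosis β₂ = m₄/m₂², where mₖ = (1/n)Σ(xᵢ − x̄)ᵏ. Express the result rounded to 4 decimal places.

4.3184

x̄ = 12.0429
Σ(xᵢ − x̄)² = 560.7771 ⇒ m₂ = 80.11102
Σ(xᵢ − x̄)⁴ = 194000.6892 ⇒ m₄ = 27714.38417
m₂² = 6417.77559
β₂ = m₄/m₂² = 27714.38417 / 6417.77559 ≈ 4.3184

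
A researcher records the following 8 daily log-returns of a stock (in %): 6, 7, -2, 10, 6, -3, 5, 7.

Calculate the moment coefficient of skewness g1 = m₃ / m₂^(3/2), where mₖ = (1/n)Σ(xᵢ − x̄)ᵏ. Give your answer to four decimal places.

-0.7888

x̄ = (6 + 7 - 2 + 10 + 6 - 3 + 5 + 7) / 8 = 4.5000
deviations (xᵢ − x̄): 1.5000, 2.5000, -6.5000, 5.5000, 1.5000, -7.5000, 0.5000, 2.5000
Σ(xᵢ − x̄)² = 146.0000 ⇒ m₂ = 146.0000/8 = 18.25000
Σ(xᵢ − x̄)³ = -492.0000 ⇒ m₃ = -492.0000/8 = -61.50000
m₂^(3/2) = 18.25000^(1.5) = 77.96403
g1 = m₃ / m₂^(3/2) = -61.50000 / 77.96403 ≈ -0.7888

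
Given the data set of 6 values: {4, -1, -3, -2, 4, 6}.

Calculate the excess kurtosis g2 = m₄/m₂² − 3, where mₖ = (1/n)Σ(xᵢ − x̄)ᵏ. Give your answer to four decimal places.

-1.7252

x̄ = 1.3333
Σ(xᵢ − x̄)² = 71.3333 ⇒ m₂ = 11.88889
Σ(xᵢ − x̄)⁴ = 1081.1111 ⇒ m₄ = 180.18519
m₂² = 141.34568
g2 = m₄/m₂² − 3 = 1.27478 − 3 ≈ -1.7252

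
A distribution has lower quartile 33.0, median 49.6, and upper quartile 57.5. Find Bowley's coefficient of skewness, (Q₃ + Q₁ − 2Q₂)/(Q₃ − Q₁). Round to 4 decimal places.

-0.3551

numerator: Q₃ + Q₁ − 2Q₂ = 57.5 + 33.0 − 2×49.6 = -8.7000
denominator: Q₃ − Q₁ = 57.5 − 33.0 = 24.5000
Bowley skewness = -8.7000 / 24.5000 ≈ -0.3551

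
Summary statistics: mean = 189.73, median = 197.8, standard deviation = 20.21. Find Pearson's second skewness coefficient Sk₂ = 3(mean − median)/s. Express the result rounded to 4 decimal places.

Sk₂ = 3(189.73 − 197.8) / 20.21 = 3 × -8.0700 / 20.21
    = -24.2100 / 20.21 ≈ -1.1979

-1.1979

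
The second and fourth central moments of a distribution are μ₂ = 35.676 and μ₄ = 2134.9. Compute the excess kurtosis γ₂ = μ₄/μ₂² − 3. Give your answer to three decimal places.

μ₂² = 35.676² = 1272.77698
μ₄/μ₂² = 2134.9 / 1272.77698 = 1.67736
γ₂ = 1.67736 − 3 ≈ -1.323

-1.323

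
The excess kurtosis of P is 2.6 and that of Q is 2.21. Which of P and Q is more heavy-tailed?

P

Higher excess kurtosis ⇒ heavier tails relative to the normal distribution.
2.6 vs 2.21: the larger is 2.6, so P has heavier tails.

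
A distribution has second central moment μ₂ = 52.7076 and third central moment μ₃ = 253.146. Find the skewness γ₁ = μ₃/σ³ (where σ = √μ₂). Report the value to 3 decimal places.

0.662

σ = √μ₂ = √52.7076 = 7.26000
σ³ = μ₂^(3/2) = 382.65718
γ₁ = μ₃/σ³ = 253.146 / 382.65718 ≈ 0.662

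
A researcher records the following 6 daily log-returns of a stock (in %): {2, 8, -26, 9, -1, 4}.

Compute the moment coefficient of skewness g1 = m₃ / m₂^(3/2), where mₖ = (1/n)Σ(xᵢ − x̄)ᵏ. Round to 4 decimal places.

x̄ = (2 + 8 - 26 + 9 - 1 + 4) / 6 = -0.6667
deviations (xᵢ − x̄): 2.6667, 8.6667, -25.3333, 9.6667, -0.3333, 4.6667
Σ(xᵢ − x̄)² = 839.3333 ⇒ m₂ = 839.3333/6 = 139.88889
Σ(xᵢ − x̄)³ = -14583.5556 ⇒ m₃ = -14583.5556/6 = -2430.59259
m₂^(3/2) = 139.88889^(1.5) = 1654.53070
g1 = m₃ / m₂^(3/2) = -2430.59259 / 1654.53070 ≈ -1.4691

-1.4691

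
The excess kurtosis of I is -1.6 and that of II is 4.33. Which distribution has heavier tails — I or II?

Higher excess kurtosis ⇒ heavier tails relative to the normal distribution.
-1.6 vs 4.33: the larger is 4.33, so II has heavier tails. (II is leptokurtic — heavier-than-normal tails; the other is platykurtic.)

II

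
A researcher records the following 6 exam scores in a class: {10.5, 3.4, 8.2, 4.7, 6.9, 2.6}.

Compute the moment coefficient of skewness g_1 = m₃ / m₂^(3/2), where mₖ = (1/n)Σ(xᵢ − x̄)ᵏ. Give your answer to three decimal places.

x̄ = (10.5 + 3.4 + 8.2 + 4.7 + 6.9 + 2.6) / 6 = 6.0500
deviations (xᵢ − x̄): 4.4500, -2.6500, 2.1500, -1.3500, 0.8500, -3.4500
Σ(xᵢ − x̄)² = 45.8950 ⇒ m₂ = 45.8950/6 = 7.64917
Σ(xᵢ − x̄)³ = 36.5400 ⇒ m₃ = 36.5400/6 = 6.09000
m₂^(3/2) = 7.64917^(1.5) = 21.15540
g_1 = m₃ / m₂^(3/2) = 6.09000 / 21.15540 ≈ 0.288

0.288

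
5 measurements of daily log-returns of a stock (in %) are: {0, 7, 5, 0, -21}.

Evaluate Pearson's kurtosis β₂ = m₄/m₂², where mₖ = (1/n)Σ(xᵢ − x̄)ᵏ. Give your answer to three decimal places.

2.895

x̄ = -1.8000
Σ(xᵢ − x̄)² = 498.8000 ⇒ m₂ = 99.76000
Σ(xᵢ − x̄)⁴ = 144051.5360 ⇒ m₄ = 28810.30720
m₂² = 9952.05760
β₂ = m₄/m₂² = 28810.30720 / 9952.05760 ≈ 2.895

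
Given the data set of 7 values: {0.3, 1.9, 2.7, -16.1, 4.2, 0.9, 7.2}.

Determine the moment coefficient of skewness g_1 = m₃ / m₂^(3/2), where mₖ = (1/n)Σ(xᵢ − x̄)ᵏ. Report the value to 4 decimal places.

-1.6263

x̄ = (0.3 + 1.9 + 2.7 - 16.1 + 4.2 + 0.9 + 7.2) / 7 = 0.1571
deviations (xᵢ − x̄): 0.1429, 1.7429, 2.5429, -16.2571, 4.0429, 0.7429, 7.0429
Σ(xᵢ − x̄)² = 340.3171 ⇒ m₂ = 340.3171/7 = 48.61673
Σ(xᵢ − x̄)³ = -3859.1094 ⇒ m₃ = -3859.1094/7 = -551.30134
m₂^(3/2) = 48.61673^(1.5) = 338.98359
g_1 = m₃ / m₂^(3/2) = -551.30134 / 338.98359 ≈ -1.6263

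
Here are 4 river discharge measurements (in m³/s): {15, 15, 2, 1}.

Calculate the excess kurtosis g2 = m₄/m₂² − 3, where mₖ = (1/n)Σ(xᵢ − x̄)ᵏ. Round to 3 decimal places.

x̄ = 8.2500
Σ(xᵢ − x̄)² = 182.7500 ⇒ m₂ = 45.68750
Σ(xᵢ − x̄)⁴ = 8440.5781 ⇒ m₄ = 2110.14453
m₂² = 2087.34766
g2 = m₄/m₂² − 3 = 1.01092 − 3 ≈ -1.989

-1.989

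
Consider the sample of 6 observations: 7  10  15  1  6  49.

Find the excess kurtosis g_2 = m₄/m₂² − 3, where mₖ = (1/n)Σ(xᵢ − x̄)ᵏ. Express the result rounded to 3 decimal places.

x̄ = 14.6667
Σ(xᵢ − x̄)² = 1521.3333 ⇒ m₂ = 253.55556
Σ(xᵢ − x̄)⁴ = 1433973.7778 ⇒ m₄ = 238995.62963
m₂² = 64290.41975
g_2 = m₄/m₂² − 3 = 3.71744 − 3 ≈ 0.717

0.717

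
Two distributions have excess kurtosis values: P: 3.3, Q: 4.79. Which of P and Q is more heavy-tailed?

Higher excess kurtosis ⇒ heavier tails relative to the normal distribution.
3.3 vs 4.79: the larger is 4.79, so Q has heavier tails.

Q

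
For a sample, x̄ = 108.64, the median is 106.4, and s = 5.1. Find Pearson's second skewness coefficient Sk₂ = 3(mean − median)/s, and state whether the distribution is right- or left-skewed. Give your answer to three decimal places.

Sk₂ = 3(108.64 − 106.4) / 5.1 = 3 × 2.2400 / 5.1
    = 6.7200 / 5.1 ≈ 1.318
Sk₂ > 0 ⇒ mean > median ⇒ right-skewed (positive skew).

1.318, right-skewed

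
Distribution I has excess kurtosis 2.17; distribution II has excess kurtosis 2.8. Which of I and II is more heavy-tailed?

Higher excess kurtosis ⇒ heavier tails relative to the normal distribution.
2.17 vs 2.8: the larger is 2.8, so II has heavier tails.

II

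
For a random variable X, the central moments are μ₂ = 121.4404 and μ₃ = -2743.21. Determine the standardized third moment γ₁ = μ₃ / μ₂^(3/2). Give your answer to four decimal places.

σ = √μ₂ = √121.4404 = 11.02000
σ³ = μ₂^(3/2) = 1338.27321
γ₁ = μ₃/σ³ = -2743.21 / 1338.27321 ≈ -2.0498

-2.0498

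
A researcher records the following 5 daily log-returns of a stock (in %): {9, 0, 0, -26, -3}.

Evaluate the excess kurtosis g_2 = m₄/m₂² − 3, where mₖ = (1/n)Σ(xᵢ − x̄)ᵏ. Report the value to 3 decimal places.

x̄ = -4.0000
Σ(xᵢ − x̄)² = 686.0000 ⇒ m₂ = 137.20000
Σ(xᵢ − x̄)⁴ = 263330.0000 ⇒ m₄ = 52666.00000
m₂² = 18823.84000
g_2 = m₄/m₂² − 3 = 2.79784 − 3 ≈ -0.202

-0.202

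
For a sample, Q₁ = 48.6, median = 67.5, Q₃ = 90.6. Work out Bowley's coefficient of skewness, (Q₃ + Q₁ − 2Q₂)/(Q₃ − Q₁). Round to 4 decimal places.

numerator: Q₃ + Q₁ − 2Q₂ = 90.6 + 48.6 − 2×67.5 = 4.2000
denominator: Q₃ − Q₁ = 90.6 − 48.6 = 42.0000
Bowley skewness = 4.2000 / 42.0000 ≈ 0.1000

0.1000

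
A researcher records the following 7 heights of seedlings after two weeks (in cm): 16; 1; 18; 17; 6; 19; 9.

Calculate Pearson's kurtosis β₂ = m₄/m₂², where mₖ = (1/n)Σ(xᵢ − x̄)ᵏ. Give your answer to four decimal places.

1.7871

x̄ = 12.2857
Σ(xᵢ − x̄)² = 291.4286 ⇒ m₂ = 41.63265
Σ(xᵢ − x̄)⁴ = 21682.8805 ⇒ m₄ = 3097.55435
m₂² = 1733.27780
β₂ = m₄/m₂² = 3097.55435 / 1733.27780 ≈ 1.7871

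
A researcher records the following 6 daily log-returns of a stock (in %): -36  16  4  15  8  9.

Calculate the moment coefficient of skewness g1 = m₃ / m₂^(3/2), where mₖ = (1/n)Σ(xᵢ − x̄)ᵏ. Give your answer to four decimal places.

-1.5780

x̄ = (-36 + 16 + 4 + 15 + 8 + 9) / 6 = 2.6667
deviations (xᵢ − x̄): -38.6667, 13.3333, 1.3333, 12.3333, 5.3333, 6.3333
Σ(xᵢ − x̄)² = 1895.3333 ⇒ m₂ = 1895.3333/6 = 315.88889
Σ(xᵢ − x̄)³ = -53156.4444 ⇒ m₃ = -53156.4444/6 = -8859.40741
m₂^(3/2) = 315.88889^(1.5) = 5614.37640
g1 = m₃ / m₂^(3/2) = -8859.40741 / 5614.37640 ≈ -1.5780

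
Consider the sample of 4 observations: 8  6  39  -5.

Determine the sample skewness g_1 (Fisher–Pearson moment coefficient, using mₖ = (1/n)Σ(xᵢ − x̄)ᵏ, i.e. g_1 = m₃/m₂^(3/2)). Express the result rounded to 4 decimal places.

0.8280

x̄ = (8 + 6 + 39 - 5) / 4 = 12.0000
deviations (xᵢ − x̄): -4.0000, -6.0000, 27.0000, -17.0000
Σ(xᵢ − x̄)² = 1070.0000 ⇒ m₂ = 1070.0000/4 = 267.50000
Σ(xᵢ − x̄)³ = 14490.0000 ⇒ m₃ = 14490.0000/4 = 3622.50000
m₂^(3/2) = 267.50000^(1.5) = 4375.07679
g_1 = m₃ / m₂^(3/2) = 3622.50000 / 4375.07679 ≈ 0.8280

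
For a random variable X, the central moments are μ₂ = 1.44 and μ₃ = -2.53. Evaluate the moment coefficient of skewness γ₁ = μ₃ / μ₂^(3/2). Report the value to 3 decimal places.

-1.464

σ = √μ₂ = √1.44 = 1.20000
σ³ = μ₂^(3/2) = 1.72800
γ₁ = μ₃/σ³ = -2.53 / 1.72800 ≈ -1.464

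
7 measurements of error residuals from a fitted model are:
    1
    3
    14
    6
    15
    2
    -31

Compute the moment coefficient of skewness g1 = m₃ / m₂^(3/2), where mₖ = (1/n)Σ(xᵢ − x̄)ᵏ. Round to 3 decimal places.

x̄ = (1 + 3 + 14 + 6 + 15 + 2 - 31) / 7 = 1.4286
deviations (xᵢ − x̄): -0.4286, 1.5714, 12.5714, 4.5714, 13.5714, 0.5714, -32.4286
Σ(xᵢ − x̄)² = 1417.7143 ⇒ m₂ = 1417.7143/7 = 202.53061
Σ(xᵢ − x̄)³ = -29516.3265 ⇒ m₃ = -29516.3265/7 = -4216.61808
m₂^(3/2) = 202.53061^(1.5) = 2882.27897
g1 = m₃ / m₂^(3/2) = -4216.61808 / 2882.27897 ≈ -1.463

-1.463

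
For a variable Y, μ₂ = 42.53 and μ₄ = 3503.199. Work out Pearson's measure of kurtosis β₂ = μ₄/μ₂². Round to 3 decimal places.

μ₂² = 42.53² = 1808.80090
μ₄/μ₂² = 3503.199 / 1808.80090 = 1.93675
β₂ ≈ 1.937

1.937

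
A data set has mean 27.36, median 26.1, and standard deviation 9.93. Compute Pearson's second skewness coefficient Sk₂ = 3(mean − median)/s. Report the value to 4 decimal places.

Sk₂ = 3(27.36 − 26.1) / 9.93 = 3 × 1.2600 / 9.93
    = 3.7800 / 9.93 ≈ 0.3807

0.3807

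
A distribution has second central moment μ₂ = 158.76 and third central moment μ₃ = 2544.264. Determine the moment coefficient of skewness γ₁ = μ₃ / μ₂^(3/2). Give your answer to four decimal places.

σ = √μ₂ = √158.76 = 12.60000
σ³ = μ₂^(3/2) = 2000.37600
γ₁ = μ₃/σ³ = 2544.264 / 2000.37600 ≈ 1.2719

1.2719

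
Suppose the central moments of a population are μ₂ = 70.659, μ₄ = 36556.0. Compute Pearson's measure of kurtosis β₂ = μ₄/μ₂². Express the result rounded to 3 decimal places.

μ₂² = 70.659² = 4992.69428
μ₄/μ₂² = 36556.0 / 4992.69428 = 7.32190
β₂ ≈ 7.322

7.322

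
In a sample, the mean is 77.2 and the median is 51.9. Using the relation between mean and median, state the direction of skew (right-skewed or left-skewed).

right-skewed

mean − median = 77.2 − 51.9 = 25.3
mean > median ⇒ the longer tail is on the right ⇒ right-skewed (positively skewed).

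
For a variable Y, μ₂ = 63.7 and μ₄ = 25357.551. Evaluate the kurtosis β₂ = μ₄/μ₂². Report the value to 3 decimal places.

μ₂² = 63.7² = 4057.69000
μ₄/μ₂² = 25357.551 / 4057.69000 = 6.24926
β₂ ≈ 6.249

6.249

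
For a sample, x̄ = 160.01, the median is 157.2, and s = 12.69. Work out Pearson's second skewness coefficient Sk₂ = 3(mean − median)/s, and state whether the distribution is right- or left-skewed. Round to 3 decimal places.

0.664, right-skewed

Sk₂ = 3(160.01 − 157.2) / 12.69 = 3 × 2.8100 / 12.69
    = 8.4300 / 12.69 ≈ 0.664
Sk₂ > 0 ⇒ mean > median ⇒ right-skewed (positive skew).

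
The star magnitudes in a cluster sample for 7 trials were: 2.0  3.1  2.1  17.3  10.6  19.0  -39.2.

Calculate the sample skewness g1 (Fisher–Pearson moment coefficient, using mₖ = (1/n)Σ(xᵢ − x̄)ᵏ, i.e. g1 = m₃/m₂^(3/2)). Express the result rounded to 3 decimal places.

x̄ = (2.0 + 3.1 + 2.1 + 17.3 + 10.6 + 19.0 - 39.2) / 7 = 2.1286
deviations (xᵢ − x̄): -0.1286, 0.9714, -0.0286, 15.1714, 8.4714, 16.8714, -41.3286
Σ(xᵢ − x̄)² = 2295.5943 ⇒ m₂ = 2295.5943/7 = 327.94204
Σ(xᵢ − x̄)³ = -61688.0214 ⇒ m₃ = -61688.0214/7 = -8812.57448
m₂^(3/2) = 327.94204^(1.5) = 5938.75819
g1 = m₃ / m₂^(3/2) = -8812.57448 / 5938.75819 ≈ -1.484

-1.484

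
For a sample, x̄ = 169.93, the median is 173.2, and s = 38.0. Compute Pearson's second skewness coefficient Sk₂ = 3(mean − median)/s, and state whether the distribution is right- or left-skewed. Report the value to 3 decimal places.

Sk₂ = 3(169.93 − 173.2) / 38.0 = 3 × -3.2700 / 38.0
    = -9.8100 / 38.0 ≈ -0.258
Sk₂ < 0 ⇒ mean < median ⇒ left-skewed (negative skew).

-0.258, left-skewed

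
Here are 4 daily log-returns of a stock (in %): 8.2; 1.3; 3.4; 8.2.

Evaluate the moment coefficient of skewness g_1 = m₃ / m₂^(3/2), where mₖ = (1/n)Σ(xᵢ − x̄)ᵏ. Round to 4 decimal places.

-0.1760

x̄ = (8.2 + 1.3 + 3.4 + 8.2) / 4 = 5.2750
deviations (xᵢ − x̄): 2.9250, -3.9750, -1.8750, 2.9250
Σ(xᵢ − x̄)² = 36.4275 ⇒ m₂ = 36.4275/4 = 9.10687
Σ(xᵢ − x̄)³ = -19.3489 ⇒ m₃ = -19.3489/4 = -4.83722
m₂^(3/2) = 9.10687^(1.5) = 27.48236
g_1 = m₃ / m₂^(3/2) = -4.83722 / 27.48236 ≈ -0.1760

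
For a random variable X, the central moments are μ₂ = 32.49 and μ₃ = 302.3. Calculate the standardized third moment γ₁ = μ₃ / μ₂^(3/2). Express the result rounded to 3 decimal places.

σ = √μ₂ = √32.49 = 5.70000
σ³ = μ₂^(3/2) = 185.19300
γ₁ = μ₃/σ³ = 302.3 / 185.19300 ≈ 1.632

1.632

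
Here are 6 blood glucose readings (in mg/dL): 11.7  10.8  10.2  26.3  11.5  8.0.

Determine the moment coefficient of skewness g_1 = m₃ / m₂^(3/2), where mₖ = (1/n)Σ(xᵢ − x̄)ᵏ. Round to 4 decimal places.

1.6194

x̄ = (11.7 + 10.8 + 10.2 + 26.3 + 11.5 + 8.0) / 6 = 13.0833
deviations (xᵢ − x̄): -1.3833, -2.2833, -2.8833, 13.2167, -1.5833, -5.0833
Σ(xᵢ − x̄)² = 218.4683 ⇒ m₂ = 218.4683/6 = 36.41139
Σ(xᵢ − x̄)³ = 2134.8444 ⇒ m₃ = 2134.8444/6 = 355.80741
m₂^(3/2) = 36.41139^(1.5) = 219.71306
g_1 = m₃ / m₂^(3/2) = 355.80741 / 219.71306 ≈ 1.6194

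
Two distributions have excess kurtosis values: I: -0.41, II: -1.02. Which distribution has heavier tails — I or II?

I

Higher excess kurtosis ⇒ heavier tails relative to the normal distribution.
-0.41 vs -1.02: the larger is -0.41, so I has heavier tails.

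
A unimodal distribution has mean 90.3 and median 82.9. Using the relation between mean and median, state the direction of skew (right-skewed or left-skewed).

mean − median = 90.3 − 82.9 = 7.4
mean > median ⇒ the longer tail is on the right ⇒ right-skewed (positively skewed).

right-skewed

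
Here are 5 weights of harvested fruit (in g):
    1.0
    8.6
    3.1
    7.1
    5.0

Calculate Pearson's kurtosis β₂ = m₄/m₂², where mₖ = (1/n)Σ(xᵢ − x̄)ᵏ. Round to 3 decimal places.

1.662

x̄ = 4.9600
Σ(xᵢ − x̄)² = 36.9720 ⇒ m₂ = 7.39440
Σ(xᵢ − x̄)⁴ = 454.4060 ⇒ m₄ = 90.88121
m₂² = 54.67715
β₂ = m₄/m₂² = 90.88121 / 54.67715 ≈ 1.662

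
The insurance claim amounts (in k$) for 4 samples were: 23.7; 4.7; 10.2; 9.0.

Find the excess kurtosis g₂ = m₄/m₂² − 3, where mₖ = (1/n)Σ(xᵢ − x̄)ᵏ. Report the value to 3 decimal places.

-0.836

x̄ = 11.9000
Σ(xᵢ − x̄)² = 202.3800 ⇒ m₂ = 50.59500
Σ(xᵢ − x̄)⁴ = 22154.2434 ⇒ m₄ = 5538.56085
m₂² = 2559.85403
g₂ = m₄/m₂² − 3 = 2.16362 − 3 ≈ -0.836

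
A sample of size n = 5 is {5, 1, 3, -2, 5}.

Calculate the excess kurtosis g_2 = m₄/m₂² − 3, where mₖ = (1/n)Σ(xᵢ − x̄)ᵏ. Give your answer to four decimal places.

x̄ = 2.4000
Σ(xᵢ − x̄)² = 35.2000 ⇒ m₂ = 7.04000
Σ(xᵢ − x̄)⁴ = 470.1760 ⇒ m₄ = 94.03520
m₂² = 49.56160
g_2 = m₄/m₂² − 3 = 1.89734 − 3 ≈ -1.1027

-1.1027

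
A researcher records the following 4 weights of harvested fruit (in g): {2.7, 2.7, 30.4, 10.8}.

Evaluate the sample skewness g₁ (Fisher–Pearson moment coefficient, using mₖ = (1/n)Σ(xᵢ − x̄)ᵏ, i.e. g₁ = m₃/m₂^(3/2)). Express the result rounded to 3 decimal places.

x̄ = (2.7 + 2.7 + 30.4 + 10.8) / 4 = 11.6500
deviations (xᵢ − x̄): -8.9500, -8.9500, 18.7500, -0.8500
Σ(xᵢ − x̄)² = 512.4900 ⇒ m₂ = 512.4900/4 = 128.12250
Σ(xᵢ − x̄)³ = 5157.3480 ⇒ m₃ = 5157.3480/4 = 1289.33700
m₂^(3/2) = 128.12250^(1.5) = 1450.23408
g₁ = m₃ / m₂^(3/2) = 1289.33700 / 1450.23408 ≈ 0.889

0.889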